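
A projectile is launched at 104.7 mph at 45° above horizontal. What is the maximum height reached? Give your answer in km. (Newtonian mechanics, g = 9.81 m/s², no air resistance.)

v₀ = 104.7 mph × 0.44704 = 46.8051 m/s
H = v₀² × sin²(θ) / (2g) = 46.8051² × sin(45°)² / (2 × 9.81) = 2190.72 × 0.5 / 19.62 = 55.8287 m
H = 55.8287 m / 1000.0 = 0.05583 km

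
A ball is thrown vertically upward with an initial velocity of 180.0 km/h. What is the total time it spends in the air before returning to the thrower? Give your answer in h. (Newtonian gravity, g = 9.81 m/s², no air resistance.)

v₀ = 180.0 km/h × 0.2777777777777778 = 50.0 m/s
t_total = 2 × v₀ / g = 2 × 50.0 / 9.81 = 10.1937 s
t_total = 10.1937 s / 3600.0 = 0.002832 h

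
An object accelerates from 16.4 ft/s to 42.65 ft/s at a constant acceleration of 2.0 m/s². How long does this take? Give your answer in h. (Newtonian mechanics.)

v₀ = 16.4 ft/s × 0.3048 = 4.99872 m/s
v = 42.65 ft/s × 0.3048 = 12.9997 m/s
t = (v - v₀) / a = (12.9997 - 4.99872) / 2.0 = 4.00049 s
t = 4.00049 s / 3600.0 = 0.001111 h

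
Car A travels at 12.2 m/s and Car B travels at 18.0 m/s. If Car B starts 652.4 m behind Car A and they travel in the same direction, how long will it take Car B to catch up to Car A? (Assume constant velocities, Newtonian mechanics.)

Relative speed: v_rel = 18.0 - 12.2 = 5.8 m/s
Time to catch: t = d₀/v_rel = 652.4/5.8 = 112.48 s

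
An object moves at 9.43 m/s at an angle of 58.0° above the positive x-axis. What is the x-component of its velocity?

vₓ = v cos(θ) = 9.43 × cos(58.0°) = 5.0 m/s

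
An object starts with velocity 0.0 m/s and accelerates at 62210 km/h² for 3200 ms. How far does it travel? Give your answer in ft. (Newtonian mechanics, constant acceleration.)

a = 62210 km/h² × 7.716049382716049e-05 = 4.80015 m/s²
t = 3200 ms × 0.001 = 3.2 s
d = v₀ × t + ½ × a × t² = 0.0 × 3.2 + 0.5 × 4.80015 × 3.2² = 24.5768 m
d = 24.5768 m / 0.3048 = 80.63 ft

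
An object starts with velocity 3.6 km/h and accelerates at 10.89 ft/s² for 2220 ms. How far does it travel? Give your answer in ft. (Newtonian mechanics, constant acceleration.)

v₀ = 3.6 km/h × 0.2777777777777778 = 1.0 m/s
a = 10.89 ft/s² × 0.3048 = 3.31927 m/s²
t = 2220 ms × 0.001 = 2.22 s
d = v₀ × t + ½ × a × t² = 1.0 × 2.22 + 0.5 × 3.31927 × 2.22² = 10.3993 m
d = 10.3993 m / 0.3048 = 34.12 ft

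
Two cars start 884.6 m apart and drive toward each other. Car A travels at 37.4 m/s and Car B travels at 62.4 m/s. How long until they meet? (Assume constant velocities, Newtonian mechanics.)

Combined speed: v_combined = 37.4 + 62.4 = 99.8 m/s
Time to meet: t = d/v_combined = 884.6/99.8 = 8.86 s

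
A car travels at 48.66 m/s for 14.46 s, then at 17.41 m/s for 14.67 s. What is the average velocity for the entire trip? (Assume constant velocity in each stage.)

d₁ = v₁t₁ = 48.66 × 14.46 = 703.6236 m
d₂ = v₂t₂ = 17.41 × 14.67 = 255.4047 m
d_total = 959.0283 m, t_total = 29.13 s
v_avg = d_total/t_total = 959.0283/29.13 = 32.92 m/s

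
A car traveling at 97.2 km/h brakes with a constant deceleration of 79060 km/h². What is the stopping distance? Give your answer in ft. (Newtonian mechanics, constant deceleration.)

v₀ = 97.2 km/h × 0.2777777777777778 = 27.0 m/s
a = 79060 km/h² × 7.716049382716049e-05 = 6.10031 m/s²
d = v₀² / (2a) = 27.0² / (2 × 6.10031) = 729.0 / 12.2006 = 59.7512 m
d = 59.7512 m / 0.3048 = 196.0 ft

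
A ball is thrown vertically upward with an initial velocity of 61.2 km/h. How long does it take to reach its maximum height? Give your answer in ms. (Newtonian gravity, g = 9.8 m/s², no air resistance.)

v₀ = 61.2 km/h × 0.2777777777777778 = 17.0 m/s
t_up = v₀ / g = 17.0 / 9.8 = 1.73469 s
t_up = 1.73469 s / 0.001 = 1735 ms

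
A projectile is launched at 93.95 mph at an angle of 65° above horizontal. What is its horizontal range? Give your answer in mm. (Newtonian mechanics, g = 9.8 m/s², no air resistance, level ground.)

v₀ = 93.95 mph × 0.44704 = 41.9994 m/s
R = v₀² × sin(2θ) / g = 41.9994² × sin(2 × 65°) / 9.8 = 1763.95 × 0.766044 / 9.8 = 137.884 m
R = 137.884 m / 0.001 = 137900 mm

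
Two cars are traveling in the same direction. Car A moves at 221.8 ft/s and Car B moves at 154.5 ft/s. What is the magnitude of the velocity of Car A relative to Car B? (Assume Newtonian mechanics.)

v_rel = |v_A - v_B| = |221.8 - 154.5| = 67.3 ft/s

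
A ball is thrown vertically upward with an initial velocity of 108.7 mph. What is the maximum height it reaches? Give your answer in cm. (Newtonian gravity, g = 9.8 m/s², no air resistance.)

v₀ = 108.7 mph × 0.44704 = 48.5932 m/s
h_max = v₀² / (2g) = 48.5932² / (2 × 9.8) = 2361.3 / 19.6 = 120.474 m
h_max = 120.474 m / 0.01 = 12050 cm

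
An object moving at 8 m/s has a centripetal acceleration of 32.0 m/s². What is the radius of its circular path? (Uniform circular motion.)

r = v²/a_c = 8²/32.0 = 2.0 m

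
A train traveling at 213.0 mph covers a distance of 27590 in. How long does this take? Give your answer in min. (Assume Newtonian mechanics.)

d = 27590 in × 0.0254 = 700.786 m
v = 213.0 mph × 0.44704 = 95.2195 m/s
t = d / v = 700.786 / 95.2195 = 7.35969 s
t = 7.35969 s / 60.0 = 0.1227 min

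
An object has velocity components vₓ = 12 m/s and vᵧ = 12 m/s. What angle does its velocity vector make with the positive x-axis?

θ = arctan(vᵧ/vₓ) = arctan(12/12) = 45.0°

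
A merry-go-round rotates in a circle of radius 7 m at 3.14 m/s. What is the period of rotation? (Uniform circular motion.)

T = 2πr/v = 2π×7/3.14 = 14.01 s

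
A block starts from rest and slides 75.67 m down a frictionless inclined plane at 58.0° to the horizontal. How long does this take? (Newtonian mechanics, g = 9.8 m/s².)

a = g sin(θ) = 9.8 × sin(58.0°) = 8.3109 m/s²
t = √(2d/a) = √(2 × 75.67 / 8.3109) = 4.27 s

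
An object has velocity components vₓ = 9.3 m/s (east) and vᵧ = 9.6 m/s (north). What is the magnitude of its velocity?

|v| = √(vₓ² + vᵧ²) = √(9.3² + 9.6²) = √(178.65) = 13.37 m/s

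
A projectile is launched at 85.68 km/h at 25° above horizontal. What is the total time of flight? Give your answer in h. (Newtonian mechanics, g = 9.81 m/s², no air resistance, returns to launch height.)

v₀ = 85.68 km/h × 0.2777777777777778 = 23.8 m/s
T = 2 × v₀ × sin(θ) / g = 2 × 23.8 × sin(25°) / 9.81 = 2 × 23.8 × 0.422618 / 9.81 = 2.05062 s
T = 2.05062 s / 3600.0 = 0.0005696 h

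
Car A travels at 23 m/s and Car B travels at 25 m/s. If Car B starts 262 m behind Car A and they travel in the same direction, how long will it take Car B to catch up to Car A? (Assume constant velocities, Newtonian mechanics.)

Relative speed: v_rel = 25 - 23 = 2 m/s
Time to catch: t = d₀/v_rel = 262/2 = 131.0 s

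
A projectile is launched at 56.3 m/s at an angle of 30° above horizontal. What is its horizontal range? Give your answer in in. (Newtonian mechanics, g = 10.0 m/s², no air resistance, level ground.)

R = v₀² × sin(2θ) / g = 56.3² × sin(2 × 30°) / 10.0 = 3169.69 × 0.866025 / 10.0 = 274.503 m
R = 274.503 m / 0.0254 = 10810 in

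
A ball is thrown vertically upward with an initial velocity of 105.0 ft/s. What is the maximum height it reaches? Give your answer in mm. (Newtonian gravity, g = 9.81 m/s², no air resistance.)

v₀ = 105.0 ft/s × 0.3048 = 32.004 m/s
h_max = v₀² / (2g) = 32.004² / (2 × 9.81) = 1024.26 / 19.62 = 52.2049 m
h_max = 52.2049 m / 0.001 = 52200 mm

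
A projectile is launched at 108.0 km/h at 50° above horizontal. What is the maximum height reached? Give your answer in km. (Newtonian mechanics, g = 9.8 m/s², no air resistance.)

v₀ = 108.0 km/h × 0.2777777777777778 = 30.0 m/s
H = v₀² × sin²(θ) / (2g) = 30.0² × sin(50°)² / (2 × 9.8) = 900.0 × 0.586824 / 19.6 = 26.946 m
H = 26.946 m / 1000.0 = 0.02695 km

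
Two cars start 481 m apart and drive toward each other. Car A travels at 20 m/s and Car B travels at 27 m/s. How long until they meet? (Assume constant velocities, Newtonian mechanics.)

Combined speed: v_combined = 20 + 27 = 47 m/s
Time to meet: t = d/v_combined = 481/47 = 10.23 s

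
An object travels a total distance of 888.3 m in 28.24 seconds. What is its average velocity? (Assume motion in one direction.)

v_avg = Δd / Δt = 888.3 / 28.24 = 31.46 m/s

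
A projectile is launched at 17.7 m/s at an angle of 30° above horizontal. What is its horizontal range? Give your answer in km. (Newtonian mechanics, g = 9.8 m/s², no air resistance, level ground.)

R = v₀² × sin(2θ) / g = 17.7² × sin(2 × 30°) / 9.8 = 313.29 × 0.866025 / 9.8 = 27.6854 m
R = 27.6854 m / 1000.0 = 0.02769 km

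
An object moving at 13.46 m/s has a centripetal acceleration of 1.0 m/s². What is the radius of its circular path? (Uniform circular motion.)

r = v²/a_c = 13.46²/1.0 = 181.17 m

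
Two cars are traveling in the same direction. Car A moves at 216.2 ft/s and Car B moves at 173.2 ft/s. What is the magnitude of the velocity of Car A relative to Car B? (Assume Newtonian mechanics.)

v_rel = |v_A - v_B| = |216.2 - 173.2| = 43.0 ft/s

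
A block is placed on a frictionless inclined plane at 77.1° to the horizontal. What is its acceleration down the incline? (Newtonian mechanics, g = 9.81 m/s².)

a = g sin(θ) = 9.81 × sin(77.1°) = 9.81 × 0.9748 = 9.56 m/s²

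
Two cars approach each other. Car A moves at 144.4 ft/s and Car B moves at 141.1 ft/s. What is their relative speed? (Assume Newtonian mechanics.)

v_rel = v_A + v_B = 144.4 + 141.1 = 285.5 ft/s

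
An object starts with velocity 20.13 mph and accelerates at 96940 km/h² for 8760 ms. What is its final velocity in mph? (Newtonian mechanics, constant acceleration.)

v₀ = 20.13 mph × 0.44704 = 8.99892 m/s
a = 96940 km/h² × 7.716049382716049e-05 = 7.47994 m/s²
t = 8760 ms × 0.001 = 8.76 s
v = v₀ + a × t = 8.99892 + 7.47994 × 8.76 = 74.5232 m/s
v = 74.5232 m/s / 0.44704 = 166.7 mph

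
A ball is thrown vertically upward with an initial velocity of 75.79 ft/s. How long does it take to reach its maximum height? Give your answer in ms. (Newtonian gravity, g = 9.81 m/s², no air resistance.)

v₀ = 75.79 ft/s × 0.3048 = 23.1008 m/s
t_up = v₀ / g = 23.1008 / 9.81 = 2.35482 s
t_up = 2.35482 s / 0.001 = 2355 ms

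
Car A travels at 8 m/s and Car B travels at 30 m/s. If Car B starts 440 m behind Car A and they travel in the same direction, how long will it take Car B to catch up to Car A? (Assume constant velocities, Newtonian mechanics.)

Relative speed: v_rel = 30 - 8 = 22 m/s
Time to catch: t = d₀/v_rel = 440/22 = 20.0 s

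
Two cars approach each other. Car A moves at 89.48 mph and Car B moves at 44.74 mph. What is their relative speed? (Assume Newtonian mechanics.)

v_rel = v_A + v_B = 89.48 + 44.74 = 134.22 mph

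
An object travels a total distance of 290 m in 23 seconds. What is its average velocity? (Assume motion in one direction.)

v_avg = Δd / Δt = 290 / 23 = 12.61 m/s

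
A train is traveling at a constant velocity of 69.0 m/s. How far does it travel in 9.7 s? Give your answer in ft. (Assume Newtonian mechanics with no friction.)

d = v × t = 69.0 × 9.7 = 669.3 m
d = 669.3 m / 0.3048 = 2196 ft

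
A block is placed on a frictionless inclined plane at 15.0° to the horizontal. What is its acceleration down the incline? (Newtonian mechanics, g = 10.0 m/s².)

a = g sin(θ) = 10.0 × sin(15.0°) = 10.0 × 0.2588 = 2.59 m/s²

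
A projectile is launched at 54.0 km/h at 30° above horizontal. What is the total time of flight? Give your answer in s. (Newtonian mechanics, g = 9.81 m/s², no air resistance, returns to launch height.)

v₀ = 54.0 km/h × 0.2777777777777778 = 15.0 m/s
T = 2 × v₀ × sin(θ) / g = 2 × 15.0 × sin(30°) / 9.81 = 2 × 15.0 × 0.5 / 9.81 = 1.529 s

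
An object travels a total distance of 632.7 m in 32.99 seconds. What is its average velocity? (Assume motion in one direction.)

v_avg = Δd / Δt = 632.7 / 32.99 = 19.18 m/s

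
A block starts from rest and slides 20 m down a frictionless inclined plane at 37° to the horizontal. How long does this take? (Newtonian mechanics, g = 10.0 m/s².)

a = g sin(θ) = 10.0 × sin(37°) = 6.0182 m/s²
t = √(2d/a) = √(2 × 20 / 6.0182) = 2.58 s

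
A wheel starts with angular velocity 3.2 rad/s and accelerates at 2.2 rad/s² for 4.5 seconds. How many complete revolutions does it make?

θ = ω₀t + ½αt² = 3.2×4.5 + ½×2.2×4.5² = 36.675 rad
Total revolutions = θ/(2π) = 36.675/(2π) = 5.84
Complete revolutions = ⌊5.84⌋ = 5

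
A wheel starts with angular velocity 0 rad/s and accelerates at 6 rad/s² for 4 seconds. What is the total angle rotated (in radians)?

θ = ω₀t + ½αt² = 0×4 + ½×6×4² = 48.0 rad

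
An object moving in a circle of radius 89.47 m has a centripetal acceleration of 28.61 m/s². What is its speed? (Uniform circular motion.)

v = √(a_c × r) = √(28.61 × 89.47) = 50.59 m/s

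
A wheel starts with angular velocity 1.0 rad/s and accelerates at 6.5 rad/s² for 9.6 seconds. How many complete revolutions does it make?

θ = ω₀t + ½αt² = 1.0×9.6 + ½×6.5×9.6² = 309.12 rad
Total revolutions = θ/(2π) = 309.12/(2π) = 49.2
Complete revolutions = ⌊49.2⌋ = 49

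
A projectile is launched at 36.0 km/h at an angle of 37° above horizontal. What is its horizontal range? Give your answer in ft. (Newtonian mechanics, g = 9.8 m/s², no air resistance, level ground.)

v₀ = 36.0 km/h × 0.2777777777777778 = 10.0 m/s
R = v₀² × sin(2θ) / g = 10.0² × sin(2 × 37°) / 9.8 = 100.0 × 0.961262 / 9.8 = 9.8088 m
R = 9.8088 m / 0.3048 = 32.18 ft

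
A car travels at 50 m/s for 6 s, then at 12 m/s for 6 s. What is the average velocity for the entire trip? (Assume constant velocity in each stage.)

d₁ = v₁t₁ = 50 × 6 = 300 m
d₂ = v₂t₂ = 12 × 6 = 72 m
d_total = 372 m, t_total = 12 s
v_avg = d_total/t_total = 372/12 = 31.0 m/s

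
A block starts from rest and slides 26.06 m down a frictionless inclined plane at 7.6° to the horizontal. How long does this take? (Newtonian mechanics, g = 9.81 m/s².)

a = g sin(θ) = 9.81 × sin(7.6°) = 1.2974 m/s²
t = √(2d/a) = √(2 × 26.06 / 1.2974) = 6.34 s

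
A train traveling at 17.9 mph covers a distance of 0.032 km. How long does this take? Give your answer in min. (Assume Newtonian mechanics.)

d = 0.032 km × 1000.0 = 32.0 m
v = 17.9 mph × 0.44704 = 8.00202 m/s
t = d / v = 32.0 / 8.00202 = 3.99899 s
t = 3.99899 s / 60.0 = 0.06665 min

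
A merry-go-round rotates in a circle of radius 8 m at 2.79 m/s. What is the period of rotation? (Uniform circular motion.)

T = 2πr/v = 2π×8/2.79 = 18.02 s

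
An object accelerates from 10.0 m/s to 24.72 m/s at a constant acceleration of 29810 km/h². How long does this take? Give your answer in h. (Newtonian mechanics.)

a = 29810 km/h² × 7.716049382716049e-05 = 2.30015 m/s²
t = (v - v₀) / a = (24.72 - 10.0) / 2.30015 = 6.39958 s
t = 6.39958 s / 3600.0 = 0.001778 h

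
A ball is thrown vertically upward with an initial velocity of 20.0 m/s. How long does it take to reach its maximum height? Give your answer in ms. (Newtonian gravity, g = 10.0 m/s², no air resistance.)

t_up = v₀ / g = 20.0 / 10.0 = 2.0 s
t_up = 2.0 s / 0.001 = 2000 ms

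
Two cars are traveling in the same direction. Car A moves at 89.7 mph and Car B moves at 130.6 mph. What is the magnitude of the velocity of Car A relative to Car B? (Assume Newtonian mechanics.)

v_rel = |v_A - v_B| = |89.7 - 130.6| = 40.9 mph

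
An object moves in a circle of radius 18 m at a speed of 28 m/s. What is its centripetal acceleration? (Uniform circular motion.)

a_c = v²/r = 28²/18 = 784/18 = 43.56 m/s²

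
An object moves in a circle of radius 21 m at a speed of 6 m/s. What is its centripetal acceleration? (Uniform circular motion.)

a_c = v²/r = 6²/21 = 36/21 = 1.71 m/s²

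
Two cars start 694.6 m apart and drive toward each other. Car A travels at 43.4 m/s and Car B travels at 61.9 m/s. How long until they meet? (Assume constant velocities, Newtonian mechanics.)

Combined speed: v_combined = 43.4 + 61.9 = 105.3 m/s
Time to meet: t = d/v_combined = 694.6/105.3 = 6.6 s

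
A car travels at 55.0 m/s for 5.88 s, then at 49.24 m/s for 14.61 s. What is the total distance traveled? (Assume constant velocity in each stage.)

d₁ = v₁t₁ = 55.0 × 5.88 = 323.4 m
d₂ = v₂t₂ = 49.24 × 14.61 = 719.3964 m
d_total = 323.4 + 719.3964 = 1042.8 m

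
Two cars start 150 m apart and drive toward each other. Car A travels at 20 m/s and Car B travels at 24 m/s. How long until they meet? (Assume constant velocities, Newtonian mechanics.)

Combined speed: v_combined = 20 + 24 = 44 m/s
Time to meet: t = d/v_combined = 150/44 = 3.41 s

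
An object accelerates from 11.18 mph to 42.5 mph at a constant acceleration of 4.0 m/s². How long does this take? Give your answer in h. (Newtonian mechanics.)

v₀ = 11.18 mph × 0.44704 = 4.99791 m/s
v = 42.5 mph × 0.44704 = 18.9992 m/s
t = (v - v₀) / a = (18.9992 - 4.99791) / 4.0 = 3.50032 s
t = 3.50032 s / 3600.0 = 0.0009723 h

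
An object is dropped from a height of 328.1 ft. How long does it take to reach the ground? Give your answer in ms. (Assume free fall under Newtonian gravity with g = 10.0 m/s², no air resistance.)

h = 328.1 ft × 0.3048 = 100.005 m
t = √(2h/g) = √(2 × 100.005 / 10.0) = 4.47225 s
t = 4.47225 s / 0.001 = 4472 ms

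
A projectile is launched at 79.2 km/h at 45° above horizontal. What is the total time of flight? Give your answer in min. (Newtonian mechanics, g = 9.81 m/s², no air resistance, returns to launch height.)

v₀ = 79.2 km/h × 0.2777777777777778 = 22.0 m/s
T = 2 × v₀ × sin(θ) / g = 2 × 22.0 × sin(45°) / 9.81 = 2 × 22.0 × 0.707107 / 9.81 = 3.17153 s
T = 3.17153 s / 60.0 = 0.05286 min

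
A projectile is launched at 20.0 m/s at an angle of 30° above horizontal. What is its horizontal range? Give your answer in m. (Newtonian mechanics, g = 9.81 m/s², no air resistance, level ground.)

R = v₀² × sin(2θ) / g = 20.0² × sin(2 × 30°) / 9.81 = 400.0 × 0.866025 / 9.81 = 35.31 m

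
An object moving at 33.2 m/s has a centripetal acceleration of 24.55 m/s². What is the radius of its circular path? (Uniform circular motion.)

r = v²/a_c = 33.2²/24.55 = 44.9 m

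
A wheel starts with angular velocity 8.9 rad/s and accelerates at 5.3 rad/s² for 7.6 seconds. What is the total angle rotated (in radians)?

θ = ω₀t + ½αt² = 8.9×7.6 + ½×5.3×7.6² = 220.7 rad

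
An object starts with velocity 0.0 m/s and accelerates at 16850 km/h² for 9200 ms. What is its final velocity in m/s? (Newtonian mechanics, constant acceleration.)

a = 16850 km/h² × 7.716049382716049e-05 = 1.30015 m/s²
t = 9200 ms × 0.001 = 9.2 s
v = v₀ + a × t = 0.0 + 1.30015 × 9.2 = 11.96 m/s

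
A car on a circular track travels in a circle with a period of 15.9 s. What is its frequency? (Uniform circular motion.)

f = 1/T = 1/15.9 = 0.0629 Hz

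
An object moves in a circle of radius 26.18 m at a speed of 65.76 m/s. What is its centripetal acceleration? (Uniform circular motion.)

a_c = v²/r = 65.76²/26.18 = 4324.3776/26.18 = 165.18 m/s²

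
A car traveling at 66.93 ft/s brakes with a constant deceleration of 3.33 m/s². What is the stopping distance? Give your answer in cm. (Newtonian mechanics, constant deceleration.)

v₀ = 66.93 ft/s × 0.3048 = 20.4003 m/s
d = v₀² / (2a) = 20.4003² / (2 × 3.33) = 416.172 / 6.66 = 62.4883 m
d = 62.4883 m / 0.01 = 6249 cm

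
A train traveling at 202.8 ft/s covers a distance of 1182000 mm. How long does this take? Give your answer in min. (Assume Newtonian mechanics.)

d = 1182000 mm × 0.001 = 1182.0 m
v = 202.8 ft/s × 0.3048 = 61.8134 m/s
t = d / v = 1182.0 / 61.8134 = 19.1221 s
t = 19.1221 s / 60.0 = 0.3187 min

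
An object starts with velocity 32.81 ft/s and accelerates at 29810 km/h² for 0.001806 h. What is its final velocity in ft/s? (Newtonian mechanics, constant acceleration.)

v₀ = 32.81 ft/s × 0.3048 = 10.0005 m/s
a = 29810 km/h² × 7.716049382716049e-05 = 2.30015 m/s²
t = 0.001806 h × 3600.0 = 6.5016 s
v = v₀ + a × t = 10.0005 + 2.30015 × 6.5016 = 24.9552 m/s
v = 24.9552 m/s / 0.3048 = 81.87 ft/s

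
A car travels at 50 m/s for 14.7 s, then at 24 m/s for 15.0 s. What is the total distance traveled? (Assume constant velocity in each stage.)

d₁ = v₁t₁ = 50 × 14.7 = 735.0 m
d₂ = v₂t₂ = 24 × 15.0 = 360.0 m
d_total = 735.0 + 360.0 = 1095.0 m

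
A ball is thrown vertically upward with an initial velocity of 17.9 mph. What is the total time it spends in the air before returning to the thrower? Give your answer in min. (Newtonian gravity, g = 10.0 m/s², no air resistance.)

v₀ = 17.9 mph × 0.44704 = 8.00202 m/s
t_total = 2 × v₀ / g = 2 × 8.00202 / 10.0 = 1.6004 s
t_total = 1.6004 s / 60.0 = 0.02667 min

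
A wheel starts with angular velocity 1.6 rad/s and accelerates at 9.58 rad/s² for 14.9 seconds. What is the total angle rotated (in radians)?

θ = ω₀t + ½αt² = 1.6×14.9 + ½×9.58×14.9² = 1087.27 rad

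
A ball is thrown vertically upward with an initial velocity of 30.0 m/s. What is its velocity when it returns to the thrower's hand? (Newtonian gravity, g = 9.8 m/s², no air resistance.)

By conservation of energy (no air resistance), the ball returns to the throw height with the same speed as launch, but directed downward.
|v_ground| = v₀ = 30.0 m/s
v_ground = 30.0 m/s (downward)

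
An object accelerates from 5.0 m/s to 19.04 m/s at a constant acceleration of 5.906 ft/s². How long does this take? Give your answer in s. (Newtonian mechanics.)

a = 5.906 ft/s² × 0.3048 = 1.80015 m/s²
t = (v - v₀) / a = (19.04 - 5.0) / 1.80015 = 7.799 s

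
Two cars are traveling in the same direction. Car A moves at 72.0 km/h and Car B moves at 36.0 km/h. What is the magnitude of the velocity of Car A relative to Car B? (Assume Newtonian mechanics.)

v_rel = |v_A - v_B| = |72.0 - 36.0| = 36.0 km/h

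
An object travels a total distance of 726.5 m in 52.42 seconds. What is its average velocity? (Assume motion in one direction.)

v_avg = Δd / Δt = 726.5 / 52.42 = 13.86 m/s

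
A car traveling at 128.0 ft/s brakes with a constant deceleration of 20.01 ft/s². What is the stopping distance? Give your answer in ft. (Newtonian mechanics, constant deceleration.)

v₀ = 128.0 ft/s × 0.3048 = 39.0144 m/s
a = 20.01 ft/s² × 0.3048 = 6.09905 m/s²
d = v₀² / (2a) = 39.0144² / (2 × 6.09905) = 1522.12 / 12.1981 = 124.783 m
d = 124.783 m / 0.3048 = 409.4 ft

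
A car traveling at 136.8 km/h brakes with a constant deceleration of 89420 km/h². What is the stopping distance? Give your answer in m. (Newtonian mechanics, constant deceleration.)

v₀ = 136.8 km/h × 0.2777777777777778 = 38.0 m/s
a = 89420 km/h² × 7.716049382716049e-05 = 6.89969 m/s²
d = v₀² / (2a) = 38.0² / (2 × 6.89969) = 1444.0 / 13.7994 = 104.6 m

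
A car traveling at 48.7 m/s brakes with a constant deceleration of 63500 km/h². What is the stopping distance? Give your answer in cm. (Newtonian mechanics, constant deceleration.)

a = 63500 km/h² × 7.716049382716049e-05 = 4.89969 m/s²
d = v₀² / (2a) = 48.7² / (2 × 4.89969) = 2371.69 / 9.79938 = 242.024 m
d = 242.024 m / 0.01 = 24200 cm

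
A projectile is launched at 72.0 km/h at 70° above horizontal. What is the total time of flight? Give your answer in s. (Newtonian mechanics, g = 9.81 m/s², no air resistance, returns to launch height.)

v₀ = 72.0 km/h × 0.2777777777777778 = 20.0 m/s
T = 2 × v₀ × sin(θ) / g = 2 × 20.0 × sin(70°) / 9.81 = 2 × 20.0 × 0.939693 / 9.81 = 3.832 s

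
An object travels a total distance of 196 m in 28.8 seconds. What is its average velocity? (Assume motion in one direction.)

v_avg = Δd / Δt = 196 / 28.8 = 6.81 m/s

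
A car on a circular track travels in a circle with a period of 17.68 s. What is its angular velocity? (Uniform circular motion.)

ω = 2π/T = 2π/17.68 = 0.3554 rad/s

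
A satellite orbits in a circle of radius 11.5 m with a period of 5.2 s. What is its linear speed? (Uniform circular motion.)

v = 2πr/T = 2π×11.5/5.2 = 13.9 m/s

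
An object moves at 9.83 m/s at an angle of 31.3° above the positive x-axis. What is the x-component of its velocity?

vₓ = v cos(θ) = 9.83 × cos(31.3°) = 8.4 m/s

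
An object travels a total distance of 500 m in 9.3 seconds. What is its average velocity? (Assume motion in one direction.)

v_avg = Δd / Δt = 500 / 9.3 = 53.76 m/s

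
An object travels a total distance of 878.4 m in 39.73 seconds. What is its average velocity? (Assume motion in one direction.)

v_avg = Δd / Δt = 878.4 / 39.73 = 22.11 m/s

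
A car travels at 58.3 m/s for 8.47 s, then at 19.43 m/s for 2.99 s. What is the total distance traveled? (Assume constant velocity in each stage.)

d₁ = v₁t₁ = 58.3 × 8.47 = 493.801 m
d₂ = v₂t₂ = 19.43 × 2.99 = 58.0957 m
d_total = 493.801 + 58.0957 = 551.9 m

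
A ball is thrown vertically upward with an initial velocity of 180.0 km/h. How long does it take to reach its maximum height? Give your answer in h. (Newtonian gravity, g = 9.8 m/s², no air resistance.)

v₀ = 180.0 km/h × 0.2777777777777778 = 50.0 m/s
t_up = v₀ / g = 50.0 / 9.8 = 5.10204 s
t_up = 5.10204 s / 3600.0 = 0.001417 h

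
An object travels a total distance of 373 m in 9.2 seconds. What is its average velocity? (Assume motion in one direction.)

v_avg = Δd / Δt = 373 / 9.2 = 40.54 m/s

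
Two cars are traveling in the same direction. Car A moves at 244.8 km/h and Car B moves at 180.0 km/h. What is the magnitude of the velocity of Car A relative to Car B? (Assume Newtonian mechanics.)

v_rel = |v_A - v_B| = |244.8 - 180.0| = 64.8 km/h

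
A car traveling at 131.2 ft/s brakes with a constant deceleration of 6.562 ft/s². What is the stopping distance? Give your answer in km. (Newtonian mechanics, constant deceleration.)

v₀ = 131.2 ft/s × 0.3048 = 39.9898 m/s
a = 6.562 ft/s² × 0.3048 = 2.0001 m/s²
d = v₀² / (2a) = 39.9898² / (2 × 2.0001) = 1599.18 / 4.0002 = 399.775 m
d = 399.775 m / 1000.0 = 0.3998 km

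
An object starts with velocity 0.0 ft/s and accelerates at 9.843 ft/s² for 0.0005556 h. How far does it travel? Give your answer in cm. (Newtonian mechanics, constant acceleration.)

v₀ = 0.0 ft/s × 0.3048 = 0.0 m/s
a = 9.843 ft/s² × 0.3048 = 3.00015 m/s²
t = 0.0005556 h × 3600.0 = 2.00016 s
d = v₀ × t + ½ × a × t² = 0.0 × 2.00016 + 0.5 × 3.00015 × 2.00016² = 6.00126 m
d = 6.00126 m / 0.01 = 600.1 cm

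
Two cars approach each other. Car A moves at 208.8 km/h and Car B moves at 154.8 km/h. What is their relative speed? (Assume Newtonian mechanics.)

v_rel = v_A + v_B = 208.8 + 154.8 = 363.6 km/h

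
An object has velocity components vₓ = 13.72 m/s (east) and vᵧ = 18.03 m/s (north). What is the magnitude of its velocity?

|v| = √(vₓ² + vᵧ²) = √(13.72² + 18.03²) = √(513.3193) = 22.66 m/s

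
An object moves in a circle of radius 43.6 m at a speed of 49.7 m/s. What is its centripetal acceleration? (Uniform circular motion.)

a_c = v²/r = 49.7²/43.6 = 2470.09/43.6 = 56.65 m/s²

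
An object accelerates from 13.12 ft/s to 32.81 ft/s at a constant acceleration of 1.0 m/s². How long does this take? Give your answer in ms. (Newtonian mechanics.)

v₀ = 13.12 ft/s × 0.3048 = 3.99898 m/s
v = 32.81 ft/s × 0.3048 = 10.0005 m/s
t = (v - v₀) / a = (10.0005 - 3.99898) / 1.0 = 6.00152 s
t = 6.00152 s / 0.001 = 6002 ms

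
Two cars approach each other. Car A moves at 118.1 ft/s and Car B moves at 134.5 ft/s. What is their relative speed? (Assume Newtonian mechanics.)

v_rel = v_A + v_B = 118.1 + 134.5 = 252.6 ft/s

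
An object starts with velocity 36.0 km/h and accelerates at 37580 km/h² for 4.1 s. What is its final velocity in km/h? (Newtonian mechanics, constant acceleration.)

v₀ = 36.0 km/h × 0.2777777777777778 = 10.0 m/s
a = 37580 km/h² × 7.716049382716049e-05 = 2.89969 m/s²
v = v₀ + a × t = 10.0 + 2.89969 × 4.1 = 21.8887 m/s
v = 21.8887 m/s / 0.2777777777777778 = 78.8 km/h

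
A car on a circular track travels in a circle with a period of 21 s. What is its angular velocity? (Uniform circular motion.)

ω = 2π/T = 2π/21 = 0.2992 rad/s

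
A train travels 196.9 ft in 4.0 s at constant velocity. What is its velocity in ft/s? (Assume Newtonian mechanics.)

d = 196.9 ft × 0.3048 = 60.0151 m
v = d / t = 60.0151 / 4.0 = 15.0038 m/s
v = 15.0038 m/s / 0.3048 = 49.23 ft/s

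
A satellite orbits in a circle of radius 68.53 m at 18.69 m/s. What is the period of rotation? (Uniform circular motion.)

T = 2πr/v = 2π×68.53/18.69 = 23.04 s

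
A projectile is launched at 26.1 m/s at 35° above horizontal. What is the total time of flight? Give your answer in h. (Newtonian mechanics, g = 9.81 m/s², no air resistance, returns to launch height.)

T = 2 × v₀ × sin(θ) / g = 2 × 26.1 × sin(35°) / 9.81 = 2 × 26.1 × 0.573576 / 9.81 = 3.05206 s
T = 3.05206 s / 3600.0 = 0.0008478 h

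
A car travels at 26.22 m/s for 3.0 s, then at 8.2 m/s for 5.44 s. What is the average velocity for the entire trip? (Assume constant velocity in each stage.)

d₁ = v₁t₁ = 26.22 × 3.0 = 78.66 m
d₂ = v₂t₂ = 8.2 × 5.44 = 44.608 m
d_total = 123.268 m, t_total = 8.44 s
v_avg = d_total/t_total = 123.268/8.44 = 14.61 m/s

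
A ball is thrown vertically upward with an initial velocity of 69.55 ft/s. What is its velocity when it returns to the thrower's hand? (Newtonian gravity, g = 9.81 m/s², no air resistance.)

By conservation of energy (no air resistance), the ball returns to the throw height with the same speed as launch, but directed downward.
|v_ground| = v₀ = 69.55 ft/s
v_ground = 69.55 ft/s (downward)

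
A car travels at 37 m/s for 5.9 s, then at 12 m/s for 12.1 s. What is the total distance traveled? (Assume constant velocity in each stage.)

d₁ = v₁t₁ = 37 × 5.9 = 218.3 m
d₂ = v₂t₂ = 12 × 12.1 = 145.2 m
d_total = 218.3 + 145.2 = 363.5 m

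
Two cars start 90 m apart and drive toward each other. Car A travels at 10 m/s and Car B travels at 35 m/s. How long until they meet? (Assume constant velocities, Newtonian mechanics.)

Combined speed: v_combined = 10 + 35 = 45 m/s
Time to meet: t = d/v_combined = 90/45 = 2.0 s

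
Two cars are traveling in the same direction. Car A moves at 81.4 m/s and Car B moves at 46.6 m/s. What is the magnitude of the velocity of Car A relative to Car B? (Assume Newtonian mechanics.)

v_rel = |v_A - v_B| = |81.4 - 46.6| = 34.8 m/s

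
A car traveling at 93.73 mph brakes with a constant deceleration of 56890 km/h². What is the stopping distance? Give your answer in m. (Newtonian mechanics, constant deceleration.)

v₀ = 93.73 mph × 0.44704 = 41.9011 m/s
a = 56890 km/h² × 7.716049382716049e-05 = 4.38966 m/s²
d = v₀² / (2a) = 41.9011² / (2 × 4.38966) = 1755.7 / 8.77932 = 200.0 m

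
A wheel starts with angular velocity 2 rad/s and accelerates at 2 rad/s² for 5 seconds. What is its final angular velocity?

ω = ω₀ + αt = 2 + 2 × 5 = 12 rad/s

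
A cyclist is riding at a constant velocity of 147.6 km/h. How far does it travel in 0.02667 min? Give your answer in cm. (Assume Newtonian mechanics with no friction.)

v = 147.6 km/h × 0.2777777777777778 = 41.0 m/s
t = 0.02667 min × 60.0 = 1.6002 s
d = v × t = 41.0 × 1.6002 = 65.6082 m
d = 65.6082 m / 0.01 = 6561 cm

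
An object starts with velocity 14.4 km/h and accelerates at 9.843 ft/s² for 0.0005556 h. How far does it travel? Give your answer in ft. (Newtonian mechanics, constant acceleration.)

v₀ = 14.4 km/h × 0.2777777777777778 = 4.0 m/s
a = 9.843 ft/s² × 0.3048 = 3.00015 m/s²
t = 0.0005556 h × 3600.0 = 2.00016 s
d = v₀ × t + ½ × a × t² = 4.0 × 2.00016 + 0.5 × 3.00015 × 2.00016² = 14.0019 m
d = 14.0019 m / 0.3048 = 45.94 ft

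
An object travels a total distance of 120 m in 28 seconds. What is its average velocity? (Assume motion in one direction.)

v_avg = Δd / Δt = 120 / 28 = 4.29 m/s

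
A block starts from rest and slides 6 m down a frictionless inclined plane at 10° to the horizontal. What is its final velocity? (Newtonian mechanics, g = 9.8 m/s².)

a = g sin(θ) = 9.8 × sin(10°) = 1.7018 m/s²
v = √(2ad) = √(2 × 1.7018 × 6) = 4.52 m/s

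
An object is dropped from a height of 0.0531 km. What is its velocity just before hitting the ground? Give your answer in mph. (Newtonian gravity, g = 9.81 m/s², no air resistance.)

h = 0.0531 km × 1000.0 = 53.1 m
v = √(2gh) = √(2 × 9.81 × 53.1) = 32.2773 m/s
v = 32.2773 m/s / 0.44704 = 72.2 mph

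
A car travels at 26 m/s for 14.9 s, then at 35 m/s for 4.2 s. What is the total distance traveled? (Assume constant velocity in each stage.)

d₁ = v₁t₁ = 26 × 14.9 = 387.4 m
d₂ = v₂t₂ = 35 × 4.2 = 147.0 m
d_total = 387.4 + 147.0 = 534.4 m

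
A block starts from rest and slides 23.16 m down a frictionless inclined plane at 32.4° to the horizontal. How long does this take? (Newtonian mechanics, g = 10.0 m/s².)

a = g sin(θ) = 10.0 × sin(32.4°) = 5.3583 m/s²
t = √(2d/a) = √(2 × 23.16 / 5.3583) = 2.94 s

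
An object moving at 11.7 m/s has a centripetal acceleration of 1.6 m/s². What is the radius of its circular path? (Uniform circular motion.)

r = v²/a_c = 11.7²/1.6 = 85.56 m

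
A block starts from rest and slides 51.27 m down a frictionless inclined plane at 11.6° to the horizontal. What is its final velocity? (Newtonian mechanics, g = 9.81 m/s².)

a = g sin(θ) = 9.81 × sin(11.6°) = 1.9726 m/s²
v = √(2ad) = √(2 × 1.9726 × 51.27) = 14.22 m/s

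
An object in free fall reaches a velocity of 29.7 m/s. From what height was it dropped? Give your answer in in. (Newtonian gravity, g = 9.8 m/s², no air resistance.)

h = v² / (2g) = 29.7² / (2 × 9.8) = 45.0046 m
h = 45.0046 m / 0.0254 = 1772 in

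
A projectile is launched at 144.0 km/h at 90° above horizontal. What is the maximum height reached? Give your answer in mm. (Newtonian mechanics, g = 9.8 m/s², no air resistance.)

v₀ = 144.0 km/h × 0.2777777777777778 = 40.0 m/s
H = v₀² × sin²(θ) / (2g) = 40.0² × sin(90°)² / (2 × 9.8) = 1600.0 × 1.0 / 19.6 = 81.6327 m
H = 81.6327 m / 0.001 = 81630 mm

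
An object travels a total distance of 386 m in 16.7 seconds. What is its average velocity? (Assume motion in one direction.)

v_avg = Δd / Δt = 386 / 16.7 = 23.11 m/s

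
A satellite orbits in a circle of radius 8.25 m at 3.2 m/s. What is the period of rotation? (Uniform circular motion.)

T = 2πr/v = 2π×8.25/3.2 = 16.2 s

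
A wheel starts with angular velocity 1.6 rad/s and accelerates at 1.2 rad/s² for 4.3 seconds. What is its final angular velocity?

ω = ω₀ + αt = 1.6 + 1.2 × 4.3 = 6.76 rad/s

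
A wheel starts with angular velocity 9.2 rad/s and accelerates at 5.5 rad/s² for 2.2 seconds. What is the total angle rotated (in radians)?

θ = ω₀t + ½αt² = 9.2×2.2 + ½×5.5×2.2² = 33.55 rad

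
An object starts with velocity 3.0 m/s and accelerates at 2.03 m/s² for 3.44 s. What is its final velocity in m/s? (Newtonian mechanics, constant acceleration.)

v = v₀ + a × t = 3.0 + 2.03 × 3.44 = 9.983 m/s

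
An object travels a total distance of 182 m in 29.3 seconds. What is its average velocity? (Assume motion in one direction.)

v_avg = Δd / Δt = 182 / 29.3 = 6.21 m/s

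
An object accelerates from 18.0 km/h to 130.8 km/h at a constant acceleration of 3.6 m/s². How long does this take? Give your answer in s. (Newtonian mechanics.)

v₀ = 18.0 km/h × 0.2777777777777778 = 5.0 m/s
v = 130.8 km/h × 0.2777777777777778 = 36.3333 m/s
t = (v - v₀) / a = (36.3333 - 5.0) / 3.6 = 8.704 s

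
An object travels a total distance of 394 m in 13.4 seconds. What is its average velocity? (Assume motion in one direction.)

v_avg = Δd / Δt = 394 / 13.4 = 29.4 m/s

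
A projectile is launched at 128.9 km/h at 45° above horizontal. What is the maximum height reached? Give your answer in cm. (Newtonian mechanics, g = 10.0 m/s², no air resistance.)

v₀ = 128.9 km/h × 0.2777777777777778 = 35.8056 m/s
H = v₀² × sin²(θ) / (2g) = 35.8056² × sin(45°)² / (2 × 10.0) = 1282.04 × 0.5 / 20.0 = 32.051 m
H = 32.051 m / 0.01 = 3205 cm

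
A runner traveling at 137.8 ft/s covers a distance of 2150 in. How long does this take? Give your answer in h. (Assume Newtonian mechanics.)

d = 2150 in × 0.0254 = 54.61 m
v = 137.8 ft/s × 0.3048 = 42.0014 m/s
t = d / v = 54.61 / 42.0014 = 1.30019 s
t = 1.30019 s / 3600.0 = 0.0003612 h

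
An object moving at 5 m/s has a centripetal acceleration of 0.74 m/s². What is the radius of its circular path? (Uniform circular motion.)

r = v²/a_c = 5²/0.74 = 33.78 m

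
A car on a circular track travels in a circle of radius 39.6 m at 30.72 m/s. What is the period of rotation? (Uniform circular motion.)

T = 2πr/v = 2π×39.6/30.72 = 8.1 s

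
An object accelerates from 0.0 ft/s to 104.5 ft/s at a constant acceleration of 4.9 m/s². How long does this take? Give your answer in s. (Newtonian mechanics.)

v₀ = 0.0 ft/s × 0.3048 = 0.0 m/s
v = 104.5 ft/s × 0.3048 = 31.8516 m/s
t = (v - v₀) / a = (31.8516 - 0.0) / 4.9 = 6.5 s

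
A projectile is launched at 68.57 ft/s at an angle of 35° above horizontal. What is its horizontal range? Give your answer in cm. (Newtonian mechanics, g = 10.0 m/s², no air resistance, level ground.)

v₀ = 68.57 ft/s × 0.3048 = 20.9001 m/s
R = v₀² × sin(2θ) / g = 20.9001² × sin(2 × 35°) / 10.0 = 436.814 × 0.939693 / 10.0 = 41.0471 m
R = 41.0471 m / 0.01 = 4105 cm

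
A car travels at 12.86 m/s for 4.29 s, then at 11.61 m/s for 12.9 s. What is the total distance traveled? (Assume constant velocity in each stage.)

d₁ = v₁t₁ = 12.86 × 4.29 = 55.1694 m
d₂ = v₂t₂ = 11.61 × 12.9 = 149.769 m
d_total = 55.1694 + 149.769 = 204.94 m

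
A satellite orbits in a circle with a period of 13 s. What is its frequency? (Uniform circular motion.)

f = 1/T = 1/13 = 0.0769 Hz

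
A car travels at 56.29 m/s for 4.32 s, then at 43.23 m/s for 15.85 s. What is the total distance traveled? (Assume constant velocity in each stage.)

d₁ = v₁t₁ = 56.29 × 4.32 = 243.1728 m
d₂ = v₂t₂ = 43.23 × 15.85 = 685.1955 m
d_total = 243.1728 + 685.1955 = 928.37 m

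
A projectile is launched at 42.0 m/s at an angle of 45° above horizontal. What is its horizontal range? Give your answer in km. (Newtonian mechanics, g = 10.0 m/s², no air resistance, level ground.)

R = v₀² × sin(2θ) / g = 42.0² × sin(2 × 45°) / 10.0 = 1764.0 × 1.0 / 10.0 = 176.4 m
R = 176.4 m / 1000.0 = 0.1764 km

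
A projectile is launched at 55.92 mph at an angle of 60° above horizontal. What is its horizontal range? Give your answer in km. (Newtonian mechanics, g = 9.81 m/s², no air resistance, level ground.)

v₀ = 55.92 mph × 0.44704 = 24.9985 m/s
R = v₀² × sin(2θ) / g = 24.9985² × sin(2 × 60°) / 9.81 = 624.925 × 0.866025 / 9.81 = 55.1683 m
R = 55.1683 m / 1000.0 = 0.05517 km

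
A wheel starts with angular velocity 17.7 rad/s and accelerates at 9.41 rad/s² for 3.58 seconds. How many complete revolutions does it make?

θ = ω₀t + ½αt² = 17.7×3.58 + ½×9.41×3.58² = 123.667162 rad
Total revolutions = θ/(2π) = 123.667162/(2π) = 19.68
Complete revolutions = ⌊19.68⌋ = 19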